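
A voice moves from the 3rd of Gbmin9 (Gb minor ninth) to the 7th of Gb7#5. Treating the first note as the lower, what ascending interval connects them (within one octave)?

Gbmin9 (Gb minor ninth) has Bbb as its 3rd, and Gb7#5 has Fb as its 7th.
Bbb up to Fb spans 5 letter names and 7 semitones — a perfect fifth.

P5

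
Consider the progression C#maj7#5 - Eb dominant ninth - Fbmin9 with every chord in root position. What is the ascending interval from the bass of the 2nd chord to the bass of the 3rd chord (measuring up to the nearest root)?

The roots are Eb and Fb.
From Eb to Fb: 1 semitone over a second = minor.

minor second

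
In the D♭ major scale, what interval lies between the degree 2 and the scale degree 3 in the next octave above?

major ninth

The scale runs D♭ E♭ F G♭ A♭ B♭ C.
Degree 2 = E♭; 3rd scale degree (up an octave) = F.
E♭ up to F spans 9 letter names and 14 semitones — a major ninth.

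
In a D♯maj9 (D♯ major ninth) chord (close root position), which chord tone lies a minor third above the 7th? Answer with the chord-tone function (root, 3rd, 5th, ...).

9th

Spelling the chord: D♯–F𝄪–A♯–C𝄪–E♯.
The 7th is C𝄪. A minor third above C𝄪 is E♯.
E♯ is the chord's 9th.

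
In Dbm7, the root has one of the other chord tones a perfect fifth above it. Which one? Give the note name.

Ab

Db minor seventh: Db, Fb, Ab, Cb.
The root is Db. A perfect fifth above Db is Ab.
Ab is the chord's 5th.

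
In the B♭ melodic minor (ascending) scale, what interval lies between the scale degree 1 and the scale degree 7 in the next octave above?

major 14th

B♭ melodic minor: B♭ C D♭ E♭ F G A.
So we need the interval from B♭ up to A.
Counting 14 letters and 23 half steps from B♭ gives a major fourteenth.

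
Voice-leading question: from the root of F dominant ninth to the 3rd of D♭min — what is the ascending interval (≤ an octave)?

F dominant ninth has F as its root, and D♭min has F♭ as its 3rd.
From F to F♭: 11 semitones over an octave = diminished.

diminished octave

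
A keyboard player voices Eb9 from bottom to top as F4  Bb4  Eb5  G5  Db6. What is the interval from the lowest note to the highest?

The outer voices are F4 and Db6.
13 letter names make it a thirteenth; at 20 semitones (a half step narrower than major) the quality is minor.

minor 13th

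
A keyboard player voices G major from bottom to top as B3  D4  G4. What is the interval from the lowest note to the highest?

The outer voices are B3 and G4.
B up to G is 8 semitones, a half step narrower than a major sixth, so the interval is minor.

m6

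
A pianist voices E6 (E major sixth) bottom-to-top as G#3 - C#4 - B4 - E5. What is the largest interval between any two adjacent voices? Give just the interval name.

Adjacent intervals: G#3→C#4 = perfect fourth; C#4→B4 = minor seventh; B4→E5 = perfect fourth.
The largest is C#4 to B4, a minor seventh (10 semitones).

m7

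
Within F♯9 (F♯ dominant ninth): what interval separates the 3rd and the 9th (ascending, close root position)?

The chord tones of F♯9 are F♯, A♯, C♯, E, G♯.
That puts A♯ below G♯.
7 letter names make it a seventh; at 10 semitones (a half step narrower than major) the quality is minor.

m7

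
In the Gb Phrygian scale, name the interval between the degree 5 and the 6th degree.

The scale runs Gb Abb Bbb Cb Db Ebb Fb.
So we need the interval from Db up to Ebb.
2 letter names make it a second; at 1 semitone (a half step narrower than major) the quality is minor.

minor second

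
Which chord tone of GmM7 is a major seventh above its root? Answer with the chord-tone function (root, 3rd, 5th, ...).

7th

G minor-major seventh: G-Bb-D-F#.
The root is G. A major seventh above G is F#.
F# is the chord's 7th.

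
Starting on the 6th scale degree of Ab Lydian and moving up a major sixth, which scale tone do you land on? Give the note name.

D

The scale is Ab Bb C D Eb F G.
The 6th scale degree is F; a major sixth above that is D — scale degree 4.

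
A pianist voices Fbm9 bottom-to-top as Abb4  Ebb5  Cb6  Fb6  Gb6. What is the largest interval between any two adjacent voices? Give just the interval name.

M6

Adjacent intervals: Abb4→Ebb5 = perfect fifth; Ebb5→Cb6 = major sixth; Cb6→Fb6 = perfect fourth; Fb6→Gb6 = major second.
The largest is Ebb5 to Cb6, a major sixth (9 semitones).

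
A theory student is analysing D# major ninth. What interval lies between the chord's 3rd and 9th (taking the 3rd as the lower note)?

m7

Spelling the chord: D#–F##–A#–C##–E#.
That puts F## below E#.
7 letter names make it a seventh; at 10 semitones (a half step narrower than major) the quality is minor.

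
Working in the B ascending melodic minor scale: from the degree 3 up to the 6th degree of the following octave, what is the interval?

Spelling the B ascending melodic minor scale: B C♯ D E F♯ G♯ A♯.
The degree 3 is D and the 6th degree (up an octave) is G♯.
D up to G♯ is 18 semitones, a half step wider than a perfect eleventh, so the interval is augmented.

augmented eleventh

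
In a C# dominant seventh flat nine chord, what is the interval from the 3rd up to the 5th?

minor 3rd

C#7b9: C# E# G# B D.
The 3rd is E# and the 5th is G#.
E# up to G# is 3 semitones, a half step narrower than a major third, so the interval is minor.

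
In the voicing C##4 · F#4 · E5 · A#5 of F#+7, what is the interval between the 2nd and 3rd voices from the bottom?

minor seventh

Those voices are F#4 and E5.
7 letter names make it a seventh; at 10 semitones (a half step narrower than major) the quality is minor.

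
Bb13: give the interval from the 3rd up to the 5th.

Bb13 is spelled Bb D F Ab C G.
That puts D below F.
3 letter names make it a third; at 3 semitones (a half step narrower than major) the quality is minor.

minor third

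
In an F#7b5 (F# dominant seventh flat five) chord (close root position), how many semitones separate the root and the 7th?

F#7b5 (F# dominant seventh flat five) is spelled F#–A#–C–E.
F# to E is a minor seventh: 10 semitones.

10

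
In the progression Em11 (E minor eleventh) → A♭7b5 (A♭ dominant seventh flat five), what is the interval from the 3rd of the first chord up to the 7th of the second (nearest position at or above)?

d8

Em11 (E minor eleventh) has G as its 3rd, and A♭7b5 (A♭ dominant seventh flat five) has G♭ as its 7th.
From G to G♭: 11 semitones over an octave = diminished.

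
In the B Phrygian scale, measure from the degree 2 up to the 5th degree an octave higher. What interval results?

Spelling the B Phrygian scale: B C D E F♯ G A.
That puts C below F♯.
C up to F♯ is 18 semitones, a half step wider than a perfect eleventh, so the interval is augmented.

A11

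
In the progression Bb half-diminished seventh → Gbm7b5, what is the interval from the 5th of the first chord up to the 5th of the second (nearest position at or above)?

minor sixth

Bb half-diminished seventh has Fb as its 5th, and Gbm7b5 has Dbb as its 5th.
6 letter names make it a sixth; at 8 semitones (a half step narrower than major) the quality is minor.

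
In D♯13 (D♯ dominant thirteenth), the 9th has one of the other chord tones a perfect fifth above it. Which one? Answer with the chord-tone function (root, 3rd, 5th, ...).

13th

The chord tones of D♯13 are D♯ F𝄪 A♯ C♯ E♯ B♯.
The 9th is E♯. A perfect fifth above E♯ is B♯.
B♯ is the chord's 13th.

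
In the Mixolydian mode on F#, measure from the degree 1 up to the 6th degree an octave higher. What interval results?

Spelling the Mixolydian mode on F#: F# G# A# B C# D# E.
So we need the interval from F# up to D#.
Counting 13 letters and 21 half steps from F# gives a major thirteenth.

M13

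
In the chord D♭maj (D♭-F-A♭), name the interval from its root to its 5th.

That puts D♭ below A♭.
D♭ up to A♭ spans 5 letter names and 7 semitones — a perfect fifth.

P5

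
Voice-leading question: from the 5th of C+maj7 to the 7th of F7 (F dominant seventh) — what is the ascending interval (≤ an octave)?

C+maj7 has G# as its 5th, and F7 (F dominant seventh) has Eb as its 7th.
From G# to Eb: 7 semitones over a sixth = diminished.

d6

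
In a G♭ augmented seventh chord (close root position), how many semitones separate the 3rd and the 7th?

Spelling the chord: G♭–B♭–D–F♭.
B♭ to F♭ is a diminished fifth: 6 semitones.

6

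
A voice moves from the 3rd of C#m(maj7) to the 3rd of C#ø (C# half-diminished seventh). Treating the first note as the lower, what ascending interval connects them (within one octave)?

perfect unison

C#m(maj7) has E as its 3rd, and C#ø (C# half-diminished seventh) has E as its 3rd.
From E to E is 0 semitones, exactly the perfect unison.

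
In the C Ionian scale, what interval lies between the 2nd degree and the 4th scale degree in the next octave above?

minor tenth

C major: C D E F G A B.
So we need the interval from D up to F.
From D to F: 15 semitones over a tenth = minor.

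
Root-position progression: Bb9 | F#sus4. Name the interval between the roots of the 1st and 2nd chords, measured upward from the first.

augmented fifth

The roots are Bb and F#.
5 letter names make it a fifth; at 8 semitones (a half step wider than perfect) the quality is augmented.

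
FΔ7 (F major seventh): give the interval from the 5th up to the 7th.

M3

FM7 (F major seventh) is spelled F, A, C, E.
That puts C below E.
From C to E is 4 semitones, exactly the major third.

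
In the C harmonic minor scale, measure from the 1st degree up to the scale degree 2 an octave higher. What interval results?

C harmonic minor: C D E♭ F G A♭ B.
The 1st degree is C and the scale degree 2 (up an octave) is D.
C up to D spans 9 letter names and 14 semitones — a major ninth.

major ninth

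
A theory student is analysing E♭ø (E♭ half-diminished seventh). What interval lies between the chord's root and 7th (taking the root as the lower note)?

minor seventh

E♭ half-diminished seventh: E♭–G♭–B𝄫–D♭.
That puts E♭ below D♭.
From E♭ to D♭: 10 semitones over a seventh = minor.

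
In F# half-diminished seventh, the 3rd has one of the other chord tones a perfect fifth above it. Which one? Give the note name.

E

F#ø7: F#, A, C, E.
The 3rd is A. A perfect fifth above A is E.
E is the chord's 7th.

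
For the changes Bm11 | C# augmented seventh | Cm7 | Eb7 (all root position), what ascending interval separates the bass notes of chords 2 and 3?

diminished octave

The roots are C# and C.
From C# to C: 11 semitones over an octave = diminished.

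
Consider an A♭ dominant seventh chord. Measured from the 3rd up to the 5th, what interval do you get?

A♭7 (A♭ dominant seventh): A♭-C-E♭-G♭.
So we need the interval from C up to E♭.
C up to E♭ is 3 semitones, a half step narrower than a major third, so the interval is minor.

minor third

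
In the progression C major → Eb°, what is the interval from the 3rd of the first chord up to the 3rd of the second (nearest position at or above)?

The 3rd of C major is E; the 3rd of Eb° is Gb.
E up to Gb is 2 semitones, a whole step narrower than a major third, so the interval is diminished.

d3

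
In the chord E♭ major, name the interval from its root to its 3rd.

M3

E♭ major: E♭-G-B♭.
The root is E♭ and the 3rd is G.
Counting 3 letters and 4 half steps from E♭ gives a major third.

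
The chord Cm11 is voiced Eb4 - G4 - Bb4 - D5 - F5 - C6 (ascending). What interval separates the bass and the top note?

major thirteenth

The outer voices are Eb4 and C6.
From Eb to C is 21 semitones, exactly the major thirteenth.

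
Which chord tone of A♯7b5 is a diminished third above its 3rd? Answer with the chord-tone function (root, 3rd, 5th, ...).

5th

A♯7b5 is spelled A♯ C𝄪 E G♯.
The 3rd is C𝄪. A diminished third above C𝄪 is E.
E is the chord's 5th.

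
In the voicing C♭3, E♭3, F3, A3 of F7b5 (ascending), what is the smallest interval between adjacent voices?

major 2nd

Adjacent intervals: C♭3→E♭3 = major third; E♭3→F3 = major second; F3→A3 = major third.
The smallest is E♭3 to F3, a major second (2 semitones).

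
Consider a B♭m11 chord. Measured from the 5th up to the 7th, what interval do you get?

B♭ minor eleventh is spelled B♭–D♭–F–A♭–C–E♭.
5th = F; 7th = A♭.
3 letter names make it a third; at 3 semitones (a half step narrower than major) the quality is minor.

minor 3rd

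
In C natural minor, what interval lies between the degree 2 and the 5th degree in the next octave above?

The scale runs C D Eb F G Ab Bb.
Degree 2 = D; degree 5 (up an octave) = G.
From D to G is 17 semitones, exactly the perfect eleventh.

perfect 11th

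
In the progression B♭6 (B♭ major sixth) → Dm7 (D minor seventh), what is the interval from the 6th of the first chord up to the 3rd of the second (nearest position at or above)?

m7

The 6th of B♭6 (B♭ major sixth) is G; the 3rd of Dm7 (D minor seventh) is F.
G up to F is 10 semitones, a half step narrower than a major seventh, so the interval is minor.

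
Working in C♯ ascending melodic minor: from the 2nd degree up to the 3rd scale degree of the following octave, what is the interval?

The scale runs C♯ D♯ E F♯ G♯ A♯ B♯.
So we need the interval from D♯ up to E.
From D♯ to E: 13 semitones over a ninth = minor.

minor ninth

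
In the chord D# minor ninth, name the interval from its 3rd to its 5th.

Spelling the chord: D#–F#–A#–C#–E#.
The 3rd is F# and the 5th is A#.
Counting 3 letters and 4 half steps from F# gives a major third.

major 3rd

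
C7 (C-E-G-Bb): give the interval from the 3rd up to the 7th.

diminished 5th

That puts E below Bb.
E up to Bb is 6 semitones, a half step narrower than a perfect fifth, so the interval is diminished.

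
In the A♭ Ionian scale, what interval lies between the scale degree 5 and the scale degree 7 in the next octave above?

major 10th

Spelling the A♭ Ionian scale: A♭ B♭ C D♭ E♭ F G.
That puts E♭ below G.
From E♭ to G is 16 semitones, exactly the major tenth.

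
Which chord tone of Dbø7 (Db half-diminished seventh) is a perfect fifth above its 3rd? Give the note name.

Dbm7b5: Db, Fb, Abb, Cb.
The 3rd is Fb. A perfect fifth above Fb is Cb.
Cb is the chord's 7th.

Cb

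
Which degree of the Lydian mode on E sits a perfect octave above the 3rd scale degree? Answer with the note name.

G#

The scale is E F# G# A# B C# D#.
The 3rd scale degree is G#; a perfect octave above that is G# — scale degree 3.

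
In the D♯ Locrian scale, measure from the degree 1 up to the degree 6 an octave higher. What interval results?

The scale runs D♯ E F♯ G♯ A B C♯.
Degree 1 = D♯; 6th scale degree (up an octave) = B.
D♯ up to B is 20 semitones, a half step narrower than a major thirteenth, so the interval is minor.

minor thirteenth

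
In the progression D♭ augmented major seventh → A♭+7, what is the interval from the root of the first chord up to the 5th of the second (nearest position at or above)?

A2

D♭ augmented major seventh has D♭ as its root, and A♭+7 has E as its 5th.
2 letter names make it a second; at 3 semitones (a half step wider than major) the quality is augmented.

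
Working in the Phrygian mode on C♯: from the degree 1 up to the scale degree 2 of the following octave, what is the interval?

Spelling the Phrygian mode on C♯: C♯ D E F♯ G♯ A B.
That puts C♯ below D.
C♯ up to D is 13 semitones, a half step narrower than a major ninth, so the interval is minor.

m9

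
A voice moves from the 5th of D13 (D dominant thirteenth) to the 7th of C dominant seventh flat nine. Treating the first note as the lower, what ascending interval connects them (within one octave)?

The 5th of D13 (D dominant thirteenth) is A; the 7th of C dominant seventh flat nine is B♭.
From A to B♭: 1 semitone over a second = minor.

minor 2nd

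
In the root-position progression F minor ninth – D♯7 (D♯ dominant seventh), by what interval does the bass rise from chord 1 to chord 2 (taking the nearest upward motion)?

A6

The roots are F and D♯.
F up to D♯ is 10 semitones, a half step wider than a major sixth, so the interval is augmented.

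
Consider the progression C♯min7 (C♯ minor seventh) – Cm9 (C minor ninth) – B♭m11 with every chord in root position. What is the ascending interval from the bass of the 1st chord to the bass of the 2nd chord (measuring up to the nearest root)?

diminished octave

The roots are C♯ and C.
From C♯ to C: 11 semitones over an octave = diminished.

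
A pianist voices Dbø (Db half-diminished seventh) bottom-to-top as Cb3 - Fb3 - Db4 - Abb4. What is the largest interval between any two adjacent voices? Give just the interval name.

Adjacent intervals: Cb3→Fb3 = perfect fourth; Fb3→Db4 = major sixth; Db4→Abb4 = diminished fifth.
The largest is Fb3 to Db4, a major sixth (9 semitones).

major 6th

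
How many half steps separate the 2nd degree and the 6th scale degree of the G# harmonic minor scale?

The scale is G# A# B C# D# E F##.
A# up to E is a diminished fifth — 6 semitones.

6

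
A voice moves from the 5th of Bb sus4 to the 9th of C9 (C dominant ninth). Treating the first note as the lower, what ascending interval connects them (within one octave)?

major sixth

The 5th of Bb sus4 is F; the 9th of C9 (C dominant ninth) is D.
F up to D spans 6 letter names and 9 semitones — a major sixth.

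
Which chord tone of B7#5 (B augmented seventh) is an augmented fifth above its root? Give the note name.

B+7: B-D#-F##-A.
The root is B. An augmented fifth above B is F##.
F## is the chord's 5th.

F##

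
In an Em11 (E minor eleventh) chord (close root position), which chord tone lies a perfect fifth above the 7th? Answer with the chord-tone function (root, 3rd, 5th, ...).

11th

Em11 is spelled E G B D F# A.
The 7th is D. A perfect fifth above D is A.
A is the chord's 11th.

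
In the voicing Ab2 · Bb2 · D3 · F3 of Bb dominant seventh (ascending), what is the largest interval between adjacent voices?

Adjacent intervals: Ab2→Bb2 = major second; Bb2→D3 = major third; D3→F3 = minor third.
The largest is Bb2 to D3, a major third (4 semitones).

major third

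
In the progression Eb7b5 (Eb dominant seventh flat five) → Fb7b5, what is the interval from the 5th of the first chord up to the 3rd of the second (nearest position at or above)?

Eb7b5 (Eb dominant seventh flat five) has Bbb as its 5th, and Fb7b5 has Ab as its 3rd.
From Bbb to Ab is 11 semitones, exactly the major seventh.

major seventh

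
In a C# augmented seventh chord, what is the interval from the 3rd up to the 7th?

C# augmented seventh: C# E# G## B.
So we need the interval from E# up to B.
E# up to B is 6 semitones, a half step narrower than a perfect fifth, so the interval is diminished.
That tritone between 3rd and 7th is what gives the dominant seventh its pull toward resolution.

diminished 5th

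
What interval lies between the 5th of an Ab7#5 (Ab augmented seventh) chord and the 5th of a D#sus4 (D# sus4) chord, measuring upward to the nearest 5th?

augmented fourth

Ab7#5 (Ab augmented seventh) has E as its 5th, and D#sus4 (D# sus4) has A# as its 5th.
From E to A#: 6 semitones over a fourth = augmented.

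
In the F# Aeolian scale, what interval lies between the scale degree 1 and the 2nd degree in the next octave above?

F# natural minor: F# G# A B C# D E.
Scale degree 1 = F#; scale degree 2 (up an octave) = G#.
Counting 9 letters and 14 half steps from F# gives a major ninth.

major 9th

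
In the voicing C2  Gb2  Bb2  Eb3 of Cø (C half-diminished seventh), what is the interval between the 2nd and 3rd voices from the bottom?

major third

Those voices are Gb2 and Bb2.
Gb up to Bb spans 3 letter names and 4 semitones — a major third.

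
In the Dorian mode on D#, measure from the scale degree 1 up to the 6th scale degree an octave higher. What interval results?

M13

Spelling the Dorian mode on D#: D# E# F# G# A# B# C#.
The scale degree 1 is D# and the degree 6 (up an octave) is B#.
Counting 13 letters and 21 half steps from D# gives a major thirteenth.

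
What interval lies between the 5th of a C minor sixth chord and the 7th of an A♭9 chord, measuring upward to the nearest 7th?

C minor sixth has G as its 5th, and A♭9 has G♭ as its 7th.
G up to G♭ is 11 semitones, a half step narrower than a perfect octave, so the interval is diminished.

diminished octave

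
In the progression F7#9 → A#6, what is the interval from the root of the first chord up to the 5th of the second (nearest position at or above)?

The root of F7#9 is F; the 5th of A#6 is E#.
7 letter names make it a seventh; at 12 semitones (a half step wider than major) the quality is augmented.

augmented seventh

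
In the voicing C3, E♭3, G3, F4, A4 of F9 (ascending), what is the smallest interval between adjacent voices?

Adjacent intervals: C3→E♭3 = minor third; E♭3→G3 = major third; G3→F4 = minor seventh; F4→A4 = major third.
The smallest is C3 to E♭3, a minor third (3 semitones).

minor third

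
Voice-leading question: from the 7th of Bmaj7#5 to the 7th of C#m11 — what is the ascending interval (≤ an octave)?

m2

Bmaj7#5 has A# as its 7th, and C#m11 has B as its 7th.
A# up to B is 1 semitone, a half step narrower than a major second, so the interval is minor.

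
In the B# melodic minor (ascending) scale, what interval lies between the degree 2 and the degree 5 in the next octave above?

P11

B# melodic minor: B# C## D# E# F## G## A##.
So we need the interval from C## up to F##.
Counting 11 letters and 17 half steps from C## gives a perfect eleventh.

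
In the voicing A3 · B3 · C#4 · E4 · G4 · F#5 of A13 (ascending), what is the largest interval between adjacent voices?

Adjacent intervals: A3→B3 = major second; B3→C#4 = major second; C#4→E4 = minor third; E4→G4 = minor third; G4→F#5 = major seventh.
The largest is G4 to F#5, a major seventh (11 semitones).

major seventh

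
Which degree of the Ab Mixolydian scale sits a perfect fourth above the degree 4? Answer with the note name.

Gb

The scale is Ab Bb C Db Eb F Gb.
The degree 4 is Db; a perfect fourth above that is Gb — scale degree 7.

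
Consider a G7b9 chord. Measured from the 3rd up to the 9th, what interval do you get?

diminished 7th

G dominant seventh flat nine: G–B–D–F–Ab.
The 3rd is B and the 9th is Ab.
B up to Ab is 9 semitones, a whole step narrower than a major seventh, so the interval is diminished.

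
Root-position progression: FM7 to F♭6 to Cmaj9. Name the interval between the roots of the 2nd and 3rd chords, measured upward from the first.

The roots are F♭ and C.
From F♭ to C: 8 semitones over a fifth = augmented.

augmented fifth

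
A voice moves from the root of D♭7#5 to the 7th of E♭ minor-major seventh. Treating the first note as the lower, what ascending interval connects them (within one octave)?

D♭7#5 has D♭ as its root, and E♭ minor-major seventh has D as its 7th.
From D♭ to D: 1 semitone over a unison = augmented.

augmented unison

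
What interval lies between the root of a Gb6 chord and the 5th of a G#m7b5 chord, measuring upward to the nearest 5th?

The root of Gb6 is Gb; the 5th of G#m7b5 is D.
5 letter names make it a fifth; at 8 semitones (a half step wider than perfect) the quality is augmented.

augmented fifth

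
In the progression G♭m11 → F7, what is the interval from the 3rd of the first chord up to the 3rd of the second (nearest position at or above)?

augmented 7th

G♭m11 has B𝄫 as its 3rd, and F7 has A as its 3rd.
From B𝄫 to A: 12 semitones over a seventh = augmented.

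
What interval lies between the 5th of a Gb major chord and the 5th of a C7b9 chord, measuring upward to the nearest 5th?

augmented 4th

Gb major has Db as its 5th, and C7b9 has G as its 5th.
Db up to G is 6 semitones, a half step wider than a perfect fourth, so the interval is augmented.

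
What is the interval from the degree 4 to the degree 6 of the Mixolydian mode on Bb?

major third

Bb mixolydian: Bb C D Eb F G Ab.
So we need the interval from Eb up to G.
Eb up to G spans 3 letter names and 4 semitones — a major third.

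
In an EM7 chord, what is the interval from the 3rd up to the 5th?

minor third

Spelling the chord: E G# B D#.
3rd = G#; 5th = B.
3 letter names make it a third; at 3 semitones (a half step narrower than major) the quality is minor.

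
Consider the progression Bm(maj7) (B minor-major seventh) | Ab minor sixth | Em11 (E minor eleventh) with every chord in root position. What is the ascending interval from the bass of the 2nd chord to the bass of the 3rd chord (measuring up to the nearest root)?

augmented fifth

The roots are Ab and E.
5 letter names make it a fifth; at 8 semitones (a half step wider than perfect) the quality is augmented.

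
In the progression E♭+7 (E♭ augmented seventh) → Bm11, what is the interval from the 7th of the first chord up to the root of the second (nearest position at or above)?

E♭+7 (E♭ augmented seventh) has D♭ as its 7th, and Bm11 has B as its root.
6 letter names make it a sixth; at 10 semitones (a half step wider than major) the quality is augmented.

augmented sixth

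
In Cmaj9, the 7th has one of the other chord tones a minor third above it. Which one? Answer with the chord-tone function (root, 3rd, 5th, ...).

Cmaj9 is spelled C, E, G, B, D.
The 7th is B. A minor third above B is D.
D is the chord's 9th.

9th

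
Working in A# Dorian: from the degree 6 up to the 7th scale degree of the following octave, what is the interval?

A# dorian: A# B# C# D# E# F## G#.
The degree 6 is F## and the degree 7 (up an octave) is G#.
From F## to G#: 13 semitones over a ninth = minor.

minor ninth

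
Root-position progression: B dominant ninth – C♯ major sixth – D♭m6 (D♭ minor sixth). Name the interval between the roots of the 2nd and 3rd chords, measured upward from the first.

The roots are C♯ and D♭.
C♯ up to D♭ is 0 semitones, a whole step narrower than a major second, so the interval is diminished.

diminished second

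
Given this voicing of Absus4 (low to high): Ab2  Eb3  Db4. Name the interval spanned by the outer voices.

P11

The outer voices are Ab2 and Db4.
Counting 11 letters and 17 half steps from Ab gives a perfect eleventh.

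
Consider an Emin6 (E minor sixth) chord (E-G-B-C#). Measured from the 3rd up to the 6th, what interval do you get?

augmented fourth

So we need the interval from G up to C#.
G up to C# is 6 semitones, a half step wider than a perfect fourth, so the interval is augmented.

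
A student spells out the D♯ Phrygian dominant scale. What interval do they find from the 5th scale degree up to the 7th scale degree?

minor 3rd

D♯ phrygian dominant: D♯ E F𝄪 G♯ A♯ B C♯.
The 5th scale degree is A♯ and the 7th degree is C♯.
A♯ up to C♯ is 3 semitones, a half step narrower than a major third, so the interval is minor.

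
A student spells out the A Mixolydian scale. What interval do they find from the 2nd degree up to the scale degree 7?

minor sixth

The scale runs A B C# D E F# G.
The 2nd degree is B and the 7th degree is G.
From B to G: 8 semitones over a sixth = minor.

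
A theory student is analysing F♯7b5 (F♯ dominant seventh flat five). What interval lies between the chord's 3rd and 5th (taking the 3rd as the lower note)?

diminished third

The chord tones of F♯7b5 (F♯ dominant seventh flat five) are F♯-A♯-C-E.
The 3rd is A♯ and the 5th is C.
A♯ up to C is 2 semitones, a whole step narrower than a major third, so the interval is diminished.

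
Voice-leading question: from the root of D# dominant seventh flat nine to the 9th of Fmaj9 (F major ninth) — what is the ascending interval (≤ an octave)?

diminished fourth

The root of D# dominant seventh flat nine is D#; the 9th of Fmaj9 (F major ninth) is G.
From D# to G: 4 semitones over a fourth = diminished.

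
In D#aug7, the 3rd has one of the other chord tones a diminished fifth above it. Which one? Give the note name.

C#

Spelling the chord: D# F## A## C#.
The 3rd is F##. A diminished fifth above F## is C#.
C# is the chord's 7th.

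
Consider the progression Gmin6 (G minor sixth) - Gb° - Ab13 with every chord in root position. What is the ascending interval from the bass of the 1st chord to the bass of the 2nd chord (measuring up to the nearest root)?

diminished octave

The roots are G and Gb.
8 letter names make it an octave; at 11 semitones (a half step narrower than perfect) the quality is diminished.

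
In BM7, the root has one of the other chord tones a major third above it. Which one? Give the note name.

D#

The chord tones of Bmaj7 (B major seventh) are B, D♯, F♯, A♯.
The root is B. A major third above B is D♯.
D♯ is the chord's 3rd.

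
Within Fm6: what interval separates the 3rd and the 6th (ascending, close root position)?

augmented 4th

The chord tones of F minor sixth are F–Ab–C–D.
So we need the interval from Ab up to D.
4 letter names make it a fourth; at 6 semitones (a half step wider than perfect) the quality is augmented.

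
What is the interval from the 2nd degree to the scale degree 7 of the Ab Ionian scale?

M6

Ab major: Ab Bb C Db Eb F G.
So we need the interval from Bb up to G.
From Bb to G is 9 semitones, exactly the major sixth.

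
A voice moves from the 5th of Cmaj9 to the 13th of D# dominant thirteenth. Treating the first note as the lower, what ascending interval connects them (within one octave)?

augmented 3rd

The 5th of Cmaj9 is G; the 13th of D# dominant thirteenth is B#.
3 letter names make it a third; at 5 semitones (a half step wider than major) the quality is augmented.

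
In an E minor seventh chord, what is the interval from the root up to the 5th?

Emin7 (E minor seventh) is spelled E-G-B-D.
So we need the interval from E up to B.
Counting 5 letters and 7 half steps from E gives a perfect fifth.

perfect fifth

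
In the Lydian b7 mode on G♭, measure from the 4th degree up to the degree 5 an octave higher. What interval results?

minor ninth

G♭ lydian dominant: G♭ A♭ B♭ C D♭ E♭ F♭.
The 4th degree is C and the degree 5 (up an octave) is D♭.
9 letter names make it a ninth; at 13 semitones (a half step narrower than major) the quality is minor.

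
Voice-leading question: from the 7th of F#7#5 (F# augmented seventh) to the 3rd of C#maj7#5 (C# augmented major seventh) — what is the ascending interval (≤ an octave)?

The 7th of F#7#5 (F# augmented seventh) is E; the 3rd of C#maj7#5 (C# augmented major seventh) is E#.
E up to E# is 1 semitone, a half step wider than a perfect unison, so the interval is augmented.

augmented 1st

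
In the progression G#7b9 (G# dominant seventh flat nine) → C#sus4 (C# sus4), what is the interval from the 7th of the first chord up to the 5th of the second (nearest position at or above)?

G#7b9 (G# dominant seventh flat nine) has F# as its 7th, and C#sus4 (C# sus4) has G# as its 5th.
F# up to G# spans 2 letter names and 2 semitones — a major second.

M2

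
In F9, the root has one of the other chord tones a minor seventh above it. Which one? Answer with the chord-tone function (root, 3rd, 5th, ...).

F dominant ninth is spelled F A C Eb G.
The root is F. A minor seventh above F is Eb.
Eb is the chord's 7th.

7th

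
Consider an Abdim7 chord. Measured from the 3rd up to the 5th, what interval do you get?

m3

Ab°7 (Ab diminished seventh): Ab Cb Ebb Gbb.
That puts Cb below Ebb.
3 letter names make it a third; at 3 semitones (a half step narrower than major) the quality is minor.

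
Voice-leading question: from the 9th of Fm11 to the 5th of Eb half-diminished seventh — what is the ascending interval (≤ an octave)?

The 9th of Fm11 is G; the 5th of Eb half-diminished seventh is Bbb.
G up to Bbb is 2 semitones, a whole step narrower than a major third, so the interval is diminished.

d3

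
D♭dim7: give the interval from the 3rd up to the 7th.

d5

The chord tones of D♭dim7 are D♭–F♭–A𝄫–C𝄫.
The 3rd is F♭ and the 7th is C𝄫.
From F♭ to C𝄫: 6 semitones over a fifth = diminished.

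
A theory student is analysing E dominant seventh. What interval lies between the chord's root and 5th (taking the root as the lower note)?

E7 is spelled E–G♯–B–D.
Root = E; 5th = B.
Counting 5 letters and 7 half steps from E gives a perfect fifth.

perfect fifth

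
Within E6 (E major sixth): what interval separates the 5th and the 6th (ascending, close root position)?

The chord tones of E6 (E major sixth) are E, G♯, B, C♯.
5th = B; 6th = C♯.
Counting 2 letters and 2 half steps from B gives a major second.

M2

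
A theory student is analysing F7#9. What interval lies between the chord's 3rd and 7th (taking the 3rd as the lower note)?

F dominant seventh sharp nine is spelled F–A–C–Eb–G#.
So we need the interval from A up to Eb.
From A to Eb: 6 semitones over a fifth = diminished.

diminished 5th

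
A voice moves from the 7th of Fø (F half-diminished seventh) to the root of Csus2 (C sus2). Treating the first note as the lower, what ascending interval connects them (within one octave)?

Fø (F half-diminished seventh) has Eb as its 7th, and Csus2 (C sus2) has C as its root.
Counting 6 letters and 9 half steps from Eb gives a major sixth.

M6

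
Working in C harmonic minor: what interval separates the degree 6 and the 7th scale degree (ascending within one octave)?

augmented second

Spelling C harmonic minor: C D E♭ F G A♭ B.
That puts A♭ below B.
From A♭ to B: 3 semitones over a second = augmented.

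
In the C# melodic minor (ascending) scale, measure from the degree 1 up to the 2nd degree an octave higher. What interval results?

major ninth

C# melodic minor: C# D# E F# G# A# B#.
So we need the interval from C# up to D#.
C# up to D# spans 9 letter names and 14 semitones — a major ninth.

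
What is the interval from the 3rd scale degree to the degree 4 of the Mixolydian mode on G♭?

Spelling the Mixolydian mode on G♭: G♭ A♭ B♭ C♭ D♭ E♭ F♭.
That puts B♭ below C♭.
From B♭ to C♭: 1 semitone over a second = minor.

minor second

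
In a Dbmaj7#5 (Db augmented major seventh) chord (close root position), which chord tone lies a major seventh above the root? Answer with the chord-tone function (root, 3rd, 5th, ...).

7th

Spelling the chord: Db, F, A, C.
The root is Db. A major seventh above Db is C.
C is the chord's 7th.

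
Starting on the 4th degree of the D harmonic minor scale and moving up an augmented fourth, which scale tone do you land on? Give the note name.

The scale is D E F G A B♭ C♯.
The 4th degree is G; an augmented fourth above that is C♯ — scale degree 7.

C#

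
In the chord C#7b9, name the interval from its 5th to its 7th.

Spelling the chord: C# E# G# B D.
5th = G#; 7th = B.
3 letter names make it a third; at 3 semitones (a half step narrower than major) the quality is minor.

minor third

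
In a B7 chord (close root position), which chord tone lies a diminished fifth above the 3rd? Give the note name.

B7 is spelled B-D#-F#-A.
The 3rd is D#. A diminished fifth above D# is A.
A is the chord's 7th.

A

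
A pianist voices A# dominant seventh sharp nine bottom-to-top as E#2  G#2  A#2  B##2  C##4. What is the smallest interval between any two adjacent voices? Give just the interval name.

major second

Adjacent intervals: E#2→G#2 = minor third; G#2→A#2 = major second; A#2→B##2 = augmented second; B##2→C##4 = minor ninth.
The smallest is G#2 to A#2, a major second (2 semitones).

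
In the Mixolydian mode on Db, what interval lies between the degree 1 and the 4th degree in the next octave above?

perfect 11th

The scale runs Db Eb F Gb Ab Bb Cb.
That puts Db below Gb.
Db up to Gb spans 11 letter names and 17 semitones — a perfect eleventh.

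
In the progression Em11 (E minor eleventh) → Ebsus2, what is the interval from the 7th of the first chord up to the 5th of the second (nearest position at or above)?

minor sixth

The 7th of Em11 (E minor eleventh) is D; the 5th of Ebsus2 is Bb.
From D to Bb: 8 semitones over a sixth = minor.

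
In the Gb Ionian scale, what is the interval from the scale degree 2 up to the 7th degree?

M6

Spelling the Gb Ionian scale: Gb Ab Bb Cb Db Eb F.
The scale degree 2 is Ab and the 7th degree is F.
From Ab to F is 9 semitones, exactly the major sixth.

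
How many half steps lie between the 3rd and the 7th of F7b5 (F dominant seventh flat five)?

6

F7b5 (F dominant seventh flat five) is spelled F–A–Cb–Eb.
A to Eb is a diminished fifth: 6 semitones.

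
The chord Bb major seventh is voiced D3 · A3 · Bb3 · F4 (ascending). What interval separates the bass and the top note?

m10

The outer voices are D3 and F4.
D up to F is 15 semitones, a half step narrower than a major tenth, so the interval is minor.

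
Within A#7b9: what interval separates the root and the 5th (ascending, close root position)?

perfect 5th

A#7b9 is spelled A#–C##–E#–G#–B.
The root is A# and the 5th is E#.
Counting 5 letters and 7 half steps from A# gives a perfect fifth.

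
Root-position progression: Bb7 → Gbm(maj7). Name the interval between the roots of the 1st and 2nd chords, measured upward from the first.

m6

The roots are Bb and Gb.
6 letter names make it a sixth; at 8 semitones (a half step narrower than major) the quality is minor.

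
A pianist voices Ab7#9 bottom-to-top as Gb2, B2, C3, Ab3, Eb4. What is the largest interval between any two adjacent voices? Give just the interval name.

Adjacent intervals: Gb2→B2 = augmented third; B2→C3 = minor second; C3→Ab3 = minor sixth; Ab3→Eb4 = perfect fifth.
The largest is C3 to Ab3, a minor sixth (8 semitones).

minor sixth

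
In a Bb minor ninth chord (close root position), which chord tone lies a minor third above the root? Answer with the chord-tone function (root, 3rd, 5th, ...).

3rd

Bbmin9 (Bb minor ninth) is spelled Bb Db F Ab C.
The root is Bb. A minor third above Bb is Db.
Db is the chord's 3rd.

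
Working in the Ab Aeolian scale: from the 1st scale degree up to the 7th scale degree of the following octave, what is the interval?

minor fourteenth

Spelling the Ab Aeolian scale: Ab Bb Cb Db Eb Fb Gb.
1st scale degree = Ab; degree 7 (up an octave) = Gb.
Ab up to Gb is 22 semitones, a half step narrower than a major fourteenth, so the interval is minor.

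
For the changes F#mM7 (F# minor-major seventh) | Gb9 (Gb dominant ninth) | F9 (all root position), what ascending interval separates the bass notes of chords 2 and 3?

The roots are Gb and F.
From Gb to F is 11 semitones, exactly the major seventh.

major seventh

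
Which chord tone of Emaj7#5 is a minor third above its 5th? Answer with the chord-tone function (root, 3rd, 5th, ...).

Spelling the chord: E, G#, B#, D#.
The 5th is B#. A minor third above B# is D#.
D# is the chord's 7th.

7th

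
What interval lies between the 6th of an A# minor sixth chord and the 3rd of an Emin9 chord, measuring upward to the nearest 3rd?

The 6th of A# minor sixth is F##; the 3rd of Emin9 is G.
F## up to G is 0 semitones, a whole step narrower than a major second, so the interval is diminished.

diminished second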